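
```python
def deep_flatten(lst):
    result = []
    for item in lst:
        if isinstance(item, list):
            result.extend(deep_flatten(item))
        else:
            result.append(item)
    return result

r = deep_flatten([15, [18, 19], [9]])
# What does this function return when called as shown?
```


deep_flatten([15, [18, 19], [9]])
Processing each element:
  15 is not a list -> append 15
  [18, 19] is a list -> deep_flatten recursively -> [18, 19]
  [9] is a list -> deep_flatten recursively -> [9]
= [15, 18, 19, 9]


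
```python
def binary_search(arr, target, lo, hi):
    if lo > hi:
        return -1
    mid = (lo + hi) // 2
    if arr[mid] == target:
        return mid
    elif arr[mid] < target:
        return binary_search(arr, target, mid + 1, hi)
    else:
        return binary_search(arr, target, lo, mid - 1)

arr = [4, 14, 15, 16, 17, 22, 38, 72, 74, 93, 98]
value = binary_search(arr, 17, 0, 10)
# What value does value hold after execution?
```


binary_search(arr, 17, 0, 10)
lo=0, hi=10, mid=5, arr[mid]=22
22 > 17, search left half
lo=0, hi=4, mid=2, arr[mid]=15
15 < 17, search right half
lo=3, hi=4, mid=3, arr[mid]=16
16 < 17, search right half
lo=4, hi=4, mid=4, arr[mid]=17
arr[4] == 17, found at index 4
= 4


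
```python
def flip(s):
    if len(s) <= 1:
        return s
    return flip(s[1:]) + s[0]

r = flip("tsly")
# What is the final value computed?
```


flip("tsly")
= flip("sly") + "t"
= flip("ly") + "s" + "t"
= flip("y") + "l" + "s" + "t"
= "y" + "l" + "s" + "t"
= "ylst"


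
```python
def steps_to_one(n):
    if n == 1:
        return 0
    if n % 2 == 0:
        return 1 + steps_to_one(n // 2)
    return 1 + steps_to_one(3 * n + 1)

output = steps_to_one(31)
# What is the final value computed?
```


steps_to_one(31)
31 is odd -> 3*31+1 = 94 -> steps_to_one(94)
94 is even -> steps_to_one(47)
47 is odd -> 3*47+1 = 142 -> steps_to_one(142)
142 is even -> steps_to_one(71)
71 is odd -> 3*71+1 = 214 -> steps_to_one(214)
214 is even -> steps_to_one(107)
107 is odd -> 3*107+1 = 322 -> steps_to_one(322)
322 is even -> steps_to_one(161)
161 is odd -> 3*161+1 = 484 -> steps_to_one(484)
484 is even -> steps_to_one(242)
242 is even -> steps_to_one(121)
121 is odd -> 3*121+1 = 364 -> steps_to_one(364)
364 is even -> steps_to_one(182)
182 is even -> steps_to_one(91)
91 is odd -> 3*91+1 = 274 -> steps_to_one(274)
274 is even -> steps_to_one(137)
137 is odd -> 3*137+1 = 412 -> steps_to_one(412)
412 is even -> steps_to_one(206)
206 is even -> steps_to_one(103)
103 is odd -> 3*103+1 = 310 -> steps_to_one(310)
310 is even -> steps_to_one(155)
155 is odd -> 3*155+1 = 466 -> steps_to_one(466)
466 is even -> steps_to_one(233)
233 is odd -> 3*233+1 = 700 -> steps_to_one(700)
700 is even -> steps_to_one(350)
350 is even -> steps_to_one(175)
175 is odd -> 3*175+1 = 526 -> steps_to_one(526)
526 is even -> steps_to_one(263)
263 is odd -> 3*263+1 = 790 -> steps_to_one(790)
790 is even -> steps_to_one(395)
395 is odd -> 3*395+1 = 1186 -> steps_to_one(1186)
1186 is even -> steps_to_one(593)
593 is odd -> 3*593+1 = 1780 -> steps_to_one(1780)
1780 is even -> steps_to_one(890)
890 is even -> steps_to_one(445)
445 is odd -> 3*445+1 = 1336 -> steps_to_one(1336)
1336 is even -> steps_to_one(668)
668 is even -> steps_to_one(334)
334 is even -> steps_to_one(167)
167 is odd -> 3*167+1 = 502 -> steps_to_one(502)
502 is even -> steps_to_one(251)
251 is odd -> 3*251+1 = 754 -> steps_to_one(754)
754 is even -> steps_to_one(377)
377 is odd -> 3*377+1 = 1132 -> steps_to_one(1132)
1132 is even -> steps_to_one(566)
566 is even -> steps_to_one(283)
283 is odd -> 3*283+1 = 850 -> steps_to_one(850)
850 is even -> steps_to_one(425)
425 is odd -> 3*425+1 = 1276 -> steps_to_one(1276)
1276 is even -> steps_to_one(638)
638 is even -> steps_to_one(319)
319 is odd -> 3*319+1 = 958 -> steps_to_one(958)
958 is even -> steps_to_one(479)
479 is odd -> 3*479+1 = 1438 -> steps_to_one(1438)
1438 is even -> steps_to_one(719)
719 is odd -> 3*719+1 = 2158 -> steps_to_one(2158)
2158 is even -> steps_to_one(1079)
1079 is odd -> 3*1079+1 = 3238 -> steps_to_one(3238)
3238 is even -> steps_to_one(1619)
1619 is odd -> 3*1619+1 = 4858 -> steps_to_one(4858)
4858 is even -> steps_to_one(2429)
2429 is odd -> 3*2429+1 = 7288 -> steps_to_one(7288)
7288 is even -> steps_to_one(3644)
3644 is even -> steps_to_one(1822)
1822 is even -> steps_to_one(911)
911 is odd -> 3*911+1 = 2734 -> steps_to_one(2734)
2734 is even -> steps_to_one(1367)
1367 is odd -> 3*1367+1 = 4102 -> steps_to_one(4102)
4102 is even -> steps_to_one(2051)
2051 is odd -> 3*2051+1 = 6154 -> steps_to_one(6154)
6154 is even -> steps_to_one(3077)
3077 is odd -> 3*3077+1 = 9232 -> steps_to_one(9232)
9232 is even -> steps_to_one(4616)
4616 is even -> steps_to_one(2308)
2308 is even -> steps_to_one(1154)
1154 is even -> steps_to_one(577)
577 is odd -> 3*577+1 = 1732 -> steps_to_one(1732)
1732 is even -> steps_to_one(866)
866 is even -> steps_to_one(433)
433 is odd -> 3*433+1 = 1300 -> steps_to_one(1300)
1300 is even -> steps_to_one(650)
650 is even -> steps_to_one(325)
325 is odd -> 3*325+1 = 976 -> steps_to_one(976)
976 is even -> steps_to_one(488)
488 is even -> steps_to_one(244)
244 is even -> steps_to_one(122)
122 is even -> steps_to_one(61)
61 is odd -> 3*61+1 = 184 -> steps_to_one(184)
184 is even -> steps_to_one(92)
92 is even -> steps_to_one(46)
46 is even -> steps_to_one(23)
23 is odd -> 3*23+1 = 70 -> steps_to_one(70)
70 is even -> steps_to_one(35)
35 is odd -> 3*35+1 = 106 -> steps_to_one(106)
106 is even -> steps_to_one(53)
53 is odd -> 3*53+1 = 160 -> steps_to_one(160)
160 is even -> steps_to_one(80)
80 is even -> steps_to_one(40)
40 is even -> steps_to_one(20)
20 is even -> steps_to_one(10)
10 is even -> steps_to_one(5)
5 is odd -> 3*5+1 = 16 -> steps_to_one(16)
16 is even -> steps_to_one(8)
8 is even -> steps_to_one(4)
4 is even -> steps_to_one(2)
2 is even -> steps_to_one(1)
Reached 1 after 106 steps
= 106


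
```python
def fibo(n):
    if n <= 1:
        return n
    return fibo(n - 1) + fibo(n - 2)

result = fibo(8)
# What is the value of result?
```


fibo(8)
= fibo(7) + fibo(6)
= (fibo(6) + fibo(5)) + fibo(6)
Computing bottom-up: fibo(0)=0, fibo(1)=1, fibo(2)=1, fibo(3)=2, fibo(4)=3, fibo(5)=5, fibo(6)=8, fibo(7)=13, fibo(8)=21
= 21


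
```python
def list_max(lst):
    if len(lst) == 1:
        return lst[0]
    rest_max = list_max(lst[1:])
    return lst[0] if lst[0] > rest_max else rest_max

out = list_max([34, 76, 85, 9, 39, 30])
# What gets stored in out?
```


list_max([34, 76, 85, 9, 39, 30])
= compare 34 with list_max([76, 85, 9, 39, 30])
= compare 76 with list_max([85, 9, 39, 30])
= compare 85 with list_max([9, 39, 30])
= compare 9 with list_max([39, 30])
= compare 39 with list_max([30])
Base: list_max([30]) = 30
compare 39 with 30: max = 39
compare 9 with 39: max = 39
compare 85 with 39: max = 85
compare 76 with 85: max = 85
compare 34 with 85: max = 85
= 85


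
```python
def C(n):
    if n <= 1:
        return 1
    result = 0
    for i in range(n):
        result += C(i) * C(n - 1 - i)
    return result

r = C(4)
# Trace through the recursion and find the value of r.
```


C(4)
= sum of C(i) * C(4-1-i) for i in 0..3
First compute sub-values bottom-up:
  C(0) = 1, C(1) = 1
  C(2) = 1*1 + 1*1 = 2
  C(3) = 1*2 + 1*1 + 2*1 = 5
Now C(4):
  C(0)*C(3) = 1*5 = 5
  C(1)*C(2) = 1*2 = 2
  C(2)*C(1) = 2*1 = 2
  C(3)*C(0) = 5*1 = 5
= 5 + 2 + 2 + 5
= 14


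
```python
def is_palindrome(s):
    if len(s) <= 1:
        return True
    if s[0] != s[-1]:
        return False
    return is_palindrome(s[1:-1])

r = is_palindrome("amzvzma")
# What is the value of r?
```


is_palindrome("amzvzma")
"amzvzma": s[0]='a' == s[-1]='a' -> is_palindrome("mzvzm")
"mzvzm": s[0]='m' == s[-1]='m' -> is_palindrome("zvz")
"zvz": s[0]='z' == s[-1]='z' -> is_palindrome("v")
"v": len <= 1 -> True
= True


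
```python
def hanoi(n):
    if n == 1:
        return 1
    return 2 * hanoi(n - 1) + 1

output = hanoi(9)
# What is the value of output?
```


hanoi(9)
= 2 * hanoi(8) + 1
= 2 * (2 * hanoi(7) + 1) + 1
= 2 * (2 * (2 * hanoi(6) + 1) + 1) + 1
= 2 * (2 * (2 * (2 * hanoi(5) + 1) + 1) + 1) + 1
= 2 * (2 * (2 * (2 * (2 * hanoi(4) + 1) + 1) + 1) + 1) + 1
= 2 * (2 * (2 * (2 * (2 * (2 * hanoi(3) + 1) + 1) + 1) + 1) + 1) + 1
= 2 * (2 * (2 * (2 * (2 * (2 * (2 * hanoi(2) + 1) + 1) + 1) + 1) + 1) + 1) + 1
= 2 * (2 * (2 * (2 * (2 * (2 * (2 * (2 * hanoi(1) + 1) + 1) + 1) + 1) + 1) + 1) + 1) + 1
Now compute bottom-up:
hanoi(1) = 1
hanoi(2) = 2 * 1 + 1 = 3
hanoi(3) = 2 * 3 + 1 = 7
hanoi(4) = 2 * 7 + 1 = 15
hanoi(5) = 2 * 15 + 1 = 31
hanoi(6) = 2 * 31 + 1 = 63
hanoi(7) = 2 * 63 + 1 = 127
hanoi(8) = 2 * 127 + 1 = 255
hanoi(9) = 2 * 255 + 1 = 511
= 511


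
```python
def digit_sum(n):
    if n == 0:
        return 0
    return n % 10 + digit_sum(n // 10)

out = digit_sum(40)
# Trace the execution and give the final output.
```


digit_sum(40)
= 0 + digit_sum(4)
= 0 + 4 + digit_sum(0)
= 0 + 4 + 0
= 4


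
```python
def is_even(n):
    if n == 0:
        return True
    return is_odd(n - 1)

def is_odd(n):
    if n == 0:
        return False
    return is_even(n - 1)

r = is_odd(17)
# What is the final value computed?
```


is_odd(17)
= is_even(16)
= is_odd(15)
= is_even(14)
= is_odd(13)
= is_even(12)
= is_odd(11)
= is_even(10)
= is_odd(9)
= is_even(8)
= is_odd(7)
= is_even(6)
= is_odd(5)
= is_even(4)
= is_odd(3)
= is_even(2)
= is_odd(1)
= is_even(0)
n == 0: return True
= True


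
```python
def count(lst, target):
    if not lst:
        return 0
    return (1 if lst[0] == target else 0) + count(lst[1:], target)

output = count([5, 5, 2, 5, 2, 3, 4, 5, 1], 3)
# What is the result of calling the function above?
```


count([5, 5, 2, 5, 2, 3, 4, 5, 1], 3)
lst[0]=5 != 3: 0 + count([5, 2, 5, 2, 3, 4, 5, 1], 3)
lst[0]=5 != 3: 0 + count([2, 5, 2, 3, 4, 5, 1], 3)
lst[0]=2 != 3: 0 + count([5, 2, 3, 4, 5, 1], 3)
lst[0]=5 != 3: 0 + count([2, 3, 4, 5, 1], 3)
lst[0]=2 != 3: 0 + count([3, 4, 5, 1], 3)
lst[0]=3 == 3: 1 + count([4, 5, 1], 3)
lst[0]=4 != 3: 0 + count([5, 1], 3)
lst[0]=5 != 3: 0 + count([1], 3)
lst[0]=1 != 3: 0 + count([], 3)
= 1


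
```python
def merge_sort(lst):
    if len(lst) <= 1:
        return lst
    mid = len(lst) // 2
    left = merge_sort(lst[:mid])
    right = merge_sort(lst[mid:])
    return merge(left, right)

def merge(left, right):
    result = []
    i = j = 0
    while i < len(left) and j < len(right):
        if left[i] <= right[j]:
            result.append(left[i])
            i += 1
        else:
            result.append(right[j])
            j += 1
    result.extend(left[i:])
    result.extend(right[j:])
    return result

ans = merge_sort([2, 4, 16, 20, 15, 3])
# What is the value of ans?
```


merge_sort([2, 4, 16, 20, 15, 3])
Split into [2, 4, 16] and [20, 15, 3]
Left sorted: [2, 4, 16]
Right sorted: [3, 15, 20]
Merge [2, 4, 16] and [3, 15, 20]
= [2, 3, 4, 15, 16, 20]


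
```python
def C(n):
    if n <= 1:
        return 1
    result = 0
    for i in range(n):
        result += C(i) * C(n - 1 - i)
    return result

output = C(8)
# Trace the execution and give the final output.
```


C(8)
= sum of C(i) * C(8-1-i) for i in 0..7
First compute sub-values bottom-up:
  C(0) = 1, C(1) = 1
  C(2) = 1*1 + 1*1 = 2
  C(3) = 1*2 + 1*1 + 2*1 = 5
  C(4) = 1*5 + 1*2 + 2*1 + 5*1 = 14
  C(5) = 1*14 + 1*5 + 2*2 + 5*1 + 14*1 = 42
  C(6) = 1*42 + 1*14 + 2*5 + 5*2 + 14*1 + 42*1 = 132
  C(7) = 1*132 + 1*42 + 2*14 + 5*5 + 14*2 + 42*1 + 132*1 = 429
Now C(8):
  C(0)*C(7) = 1*429 = 429
  C(1)*C(6) = 1*132 = 132
  C(2)*C(5) = 2*42 = 84
  C(3)*C(4) = 5*14 = 70
  C(4)*C(3) = 14*5 = 70
  C(5)*C(2) = 42*2 = 84
  C(6)*C(1) = 132*1 = 132
  C(7)*C(0) = 429*1 = 429
= 429 + 132 + 84 + 70 + 70 + 84 + 132 + 429
= 1430


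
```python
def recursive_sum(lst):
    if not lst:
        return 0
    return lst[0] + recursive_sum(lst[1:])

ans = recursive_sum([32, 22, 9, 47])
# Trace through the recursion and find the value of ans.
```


recursive_sum([32, 22, 9, 47])
= 32 + recursive_sum([22, 9, 47])
= 32 + 22 + recursive_sum([9, 47])
= 32 + 22 + 9 + recursive_sum([47])
= 32 + 22 + 9 + 47 + recursive_sum([])
= 32 + 22 + 9 + 47 + 0
= 110


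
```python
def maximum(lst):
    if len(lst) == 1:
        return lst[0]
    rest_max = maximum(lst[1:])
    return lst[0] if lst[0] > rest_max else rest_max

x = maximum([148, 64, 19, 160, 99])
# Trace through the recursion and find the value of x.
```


maximum([148, 64, 19, 160, 99])
= compare 148 with maximum([64, 19, 160, 99])
= compare 64 with maximum([19, 160, 99])
= compare 19 with maximum([160, 99])
= compare 160 with maximum([99])
Base: maximum([99]) = 99
compare 160 with 99: max = 160
compare 19 with 160: max = 160
compare 64 with 160: max = 160
compare 148 with 160: max = 160
= 160


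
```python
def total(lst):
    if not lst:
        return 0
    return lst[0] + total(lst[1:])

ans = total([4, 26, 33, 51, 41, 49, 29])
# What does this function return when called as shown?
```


total([4, 26, 33, 51, 41, 49, 29])
= 4 + total([26, 33, 51, 41, 49, 29])
= 4 + 26 + total([33, 51, 41, 49, 29])
= 4 + 26 + 33 + total([51, 41, 49, 29])
= 4 + 26 + 33 + 51 + total([41, 49, 29])
= 4 + 26 + 33 + 51 + 41 + total([49, 29])
= 4 + 26 + 33 + 51 + 41 + 49 + total([29])
= 4 + 26 + 33 + 51 + 41 + 49 + 29 + total([])
= 4 + 26 + 33 + 51 + 41 + 49 + 29 + 0
= 233


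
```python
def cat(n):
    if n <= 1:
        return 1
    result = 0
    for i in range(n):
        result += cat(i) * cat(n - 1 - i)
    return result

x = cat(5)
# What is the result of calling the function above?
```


cat(5)
= sum of cat(i) * cat(5-1-i) for i in 0..4
First compute sub-values bottom-up:
  cat(0) = 1, cat(1) = 1
  cat(2) = 1*1 + 1*1 = 2
  cat(3) = 1*2 + 1*1 + 2*1 = 5
  cat(4) = 1*5 + 1*2 + 2*1 + 5*1 = 14
Now cat(5):
  cat(0)*cat(4) = 1*14 = 14
  cat(1)*cat(3) = 1*5 = 5
  cat(2)*cat(2) = 2*2 = 4
  cat(3)*cat(1) = 5*1 = 5
  cat(4)*cat(0) = 14*1 = 14
= 14 + 5 + 4 + 5 + 14
= 42


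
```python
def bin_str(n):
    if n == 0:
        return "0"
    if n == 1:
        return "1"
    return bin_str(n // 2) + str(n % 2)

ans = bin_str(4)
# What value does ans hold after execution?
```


bin_str(4)
= bin_str(2) + "0"
= bin_str(1) + "0" + "0"
= "1" + "0" + "0"
= "100"


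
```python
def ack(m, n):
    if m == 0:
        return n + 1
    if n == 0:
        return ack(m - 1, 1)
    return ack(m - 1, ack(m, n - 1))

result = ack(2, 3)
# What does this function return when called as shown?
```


ack(2, 3)
= ack(1, ack(2, 2))
First compute ack(2, 2) = 7
= ack(1, 7)
= 9


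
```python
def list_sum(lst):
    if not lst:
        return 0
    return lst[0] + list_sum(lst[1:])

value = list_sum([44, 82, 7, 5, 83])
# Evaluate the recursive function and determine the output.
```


list_sum([44, 82, 7, 5, 83])
= 44 + list_sum([82, 7, 5, 83])
= 44 + 82 + list_sum([7, 5, 83])
= 44 + 82 + 7 + list_sum([5, 83])
= 44 + 82 + 7 + 5 + list_sum([83])
= 44 + 82 + 7 + 5 + 83 + list_sum([])
= 44 + 82 + 7 + 5 + 83 + 0
= 221


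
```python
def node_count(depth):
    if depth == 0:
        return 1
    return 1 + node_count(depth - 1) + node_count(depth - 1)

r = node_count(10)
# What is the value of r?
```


node_count(10)
= 1 + node_count(9) + node_count(9)
= 1 + 2 * node_count(9)
node_count(k) = 2^(k+1) - 1
node_count(0) = 1
node_count(1) = 3
node_count(2) = 7
node_count(3) = 15
node_count(4) = 31
node_count(10) = 2^11 - 1 = 2047


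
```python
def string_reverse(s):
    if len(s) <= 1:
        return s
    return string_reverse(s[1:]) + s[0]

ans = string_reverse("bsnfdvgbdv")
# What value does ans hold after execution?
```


string_reverse("bsnfdvgbdv")
= string_reverse("snfdvgbdv") + "b"
= string_reverse("nfdvgbdv") + "s" + "b"
= string_reverse("fdvgbdv") + "n" + "s" + "b"
= string_reverse("dvgbdv") + "f" + "n" + "s" + "b"
= string_reverse("vgbdv") + "d" + "f" + "n" + "s" + "b"
= string_reverse("gbdv") + "v" + "d" + "f" + "n" + "s" + "b"
= string_reverse("bdv") + "g" + "v" + "d" + "f" + "n" + "s" + "b"
= string_reverse("dv") + "b" + "g" + "v" + "d" + "f" + "n" + "s" + "b"
= string_reverse("v") + "d" + "b" + "g" + "v" + "d" + "f" + "n" + "s" + "b"
= "v" + "d" + "b" + "g" + "v" + "d" + "f" + "n" + "s" + "b"
= "vdbgvdfnsb"


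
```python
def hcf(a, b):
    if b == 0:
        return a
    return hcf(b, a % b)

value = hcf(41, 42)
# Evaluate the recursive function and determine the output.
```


hcf(41, 42)
= hcf(42, 41 % 42) = hcf(42, 41)
= hcf(41, 42 % 41) = hcf(41, 1)
= hcf(1, 41 % 1) = hcf(1, 0)
b == 0, return a = 1


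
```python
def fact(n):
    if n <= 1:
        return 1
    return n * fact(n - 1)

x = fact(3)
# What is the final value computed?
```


fact(3)
= 3 * fact(2)
= 3 * 2 * fact(1)
= 3 * 2 * 1
= 6


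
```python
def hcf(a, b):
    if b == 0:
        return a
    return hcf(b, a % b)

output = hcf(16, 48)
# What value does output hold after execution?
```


hcf(16, 48)
= hcf(48, 16 % 48) = hcf(48, 16)
= hcf(16, 48 % 16) = hcf(16, 0)
b == 0, return a = 16


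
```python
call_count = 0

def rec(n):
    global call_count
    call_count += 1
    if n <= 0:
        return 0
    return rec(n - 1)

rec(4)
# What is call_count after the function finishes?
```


rec(4) calls rec(3) calls ... calls rec(0)
Total calls: 4 + 1 (for base case) = 5


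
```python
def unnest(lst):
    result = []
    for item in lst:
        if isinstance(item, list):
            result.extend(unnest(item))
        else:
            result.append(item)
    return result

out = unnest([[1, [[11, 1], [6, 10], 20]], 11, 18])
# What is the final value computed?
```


unnest([[1, [[11, 1], [6, 10], 20]], 11, 18])
Processing each element:
  [1, [[11, 1], [6, 10], 20]] is a list -> unnest recursively -> [1, 11, 1, 6, 10, 20]
  11 is not a list -> append 11
  18 is not a list -> append 18
= [1, 11, 1, 6, 10, 20, 11, 18]


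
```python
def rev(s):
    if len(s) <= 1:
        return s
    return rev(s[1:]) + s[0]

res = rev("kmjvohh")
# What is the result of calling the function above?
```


rev("kmjvohh")
= rev("mjvohh") + "k"
= rev("jvohh") + "m" + "k"
= rev("vohh") + "j" + "m" + "k"
= rev("ohh") + "v" + "j" + "m" + "k"
= rev("hh") + "o" + "v" + "j" + "m" + "k"
= rev("h") + "h" + "o" + "v" + "j" + "m" + "k"
= "h" + "h" + "o" + "v" + "j" + "m" + "k"
= "hhovjmk"


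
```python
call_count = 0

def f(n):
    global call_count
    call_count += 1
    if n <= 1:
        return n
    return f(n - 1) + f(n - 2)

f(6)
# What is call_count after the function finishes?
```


f(6) calls f(5) and f(4); each non-base call branches into two more.
Let C(k) = total number of calls made by f(k), including the call to f(k) itself.
Base cases: C(0) = 1, C(1) = 1
Recurrence: C(k) = 1 + C(k-1) + C(k-2)
  C(2) = 1 + C(1) + C(0) = 1 + 1 + 1 = 3
  C(3) = 1 + C(2) + C(1) = 1 + 3 + 1 = 5
  C(4) = 1 + C(3) + C(2) = 1 + 5 + 3 = 9
  C(5) = 1 + C(4) + C(3) = 1 + 9 + 5 = 15
  C(6) = 1 + C(5) + C(4) = 1 + 15 + 9 = 25
Total calls = C(6) = 25


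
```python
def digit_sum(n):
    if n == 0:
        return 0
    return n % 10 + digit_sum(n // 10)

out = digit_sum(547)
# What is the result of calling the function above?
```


digit_sum(547)
= 7 + digit_sum(54)
= 7 + 4 + digit_sum(5)
= 7 + 4 + 5 + digit_sum(0)
= 7 + 4 + 5 + 0
= 16


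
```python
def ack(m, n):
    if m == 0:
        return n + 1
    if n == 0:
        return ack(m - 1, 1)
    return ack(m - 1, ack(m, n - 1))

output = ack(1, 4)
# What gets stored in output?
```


ack(1, 4)
= ack(0, ack(1, 3))
First compute ack(1, 3) = 5
= ack(0, 5)
= 6


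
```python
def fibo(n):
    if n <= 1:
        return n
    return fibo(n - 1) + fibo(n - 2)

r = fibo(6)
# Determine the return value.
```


fibo(6)
= fibo(5) + fibo(4)
= (fibo(4) + fibo(3)) + fibo(4)
Computing bottom-up: fibo(0)=0, fibo(1)=1, fibo(2)=1, fibo(3)=2, fibo(4)=3, fibo(5)=5, fibo(6)=8
= 8


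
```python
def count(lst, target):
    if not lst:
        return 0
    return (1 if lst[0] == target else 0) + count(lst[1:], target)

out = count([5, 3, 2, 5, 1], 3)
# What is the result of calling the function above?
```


count([5, 3, 2, 5, 1], 3)
lst[0]=5 != 3: 0 + count([3, 2, 5, 1], 3)
lst[0]=3 == 3: 1 + count([2, 5, 1], 3)
lst[0]=2 != 3: 0 + count([5, 1], 3)
lst[0]=5 != 3: 0 + count([1], 3)
lst[0]=1 != 3: 0 + count([], 3)
= 1


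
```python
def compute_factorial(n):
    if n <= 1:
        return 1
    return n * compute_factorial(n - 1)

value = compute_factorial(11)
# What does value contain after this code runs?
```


compute_factorial(11)
= 11 * compute_factorial(10)
= 11 * 10 * compute_factorial(9)
= 11 * 10 * 9 * compute_factorial(8)
= 11 * 10 * 9 * 8 * compute_factorial(7)
= 11 * 10 * 9 * 8 * 7 * compute_factorial(6)
= 11 * 10 * 9 * 8 * 7 * 6 * compute_factorial(5)
= 11 * 10 * 9 * 8 * 7 * 6 * 5 * compute_factorial(4)
= 11 * 10 * 9 * 8 * 7 * 6 * 5 * 4 * compute_factorial(3)
= 11 * 10 * 9 * 8 * 7 * 6 * 5 * 4 * 3 * compute_factorial(2)
= 11 * 10 * 9 * 8 * 7 * 6 * 5 * 4 * 3 * 2 * compute_factorial(1)
= 11 * 10 * 9 * 8 * 7 * 6 * 5 * 4 * 3 * 2 * 1
= 39916800


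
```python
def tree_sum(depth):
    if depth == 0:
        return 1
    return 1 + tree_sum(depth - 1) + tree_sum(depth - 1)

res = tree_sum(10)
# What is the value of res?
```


tree_sum(10)
= 1 + tree_sum(9) + tree_sum(9)
= 1 + 2 * tree_sum(9)
tree_sum(k) = 2^(k+1) - 1
tree_sum(0) = 1
tree_sum(1) = 3
tree_sum(2) = 7
tree_sum(3) = 15
tree_sum(4) = 31
tree_sum(10) = 2^11 - 1 = 2047


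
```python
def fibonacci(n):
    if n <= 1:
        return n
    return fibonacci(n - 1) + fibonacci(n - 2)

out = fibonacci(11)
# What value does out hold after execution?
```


fibonacci(11)
= fibonacci(10) + fibonacci(9)
= (fibonacci(9) + fibonacci(8)) + fibonacci(9)
Computing bottom-up: fibonacci(0)=0, fibonacci(1)=1, fibonacci(2)=1, fibonacci(3)=2, fibonacci(4)=3, fibonacci(5)=5, fibonacci(6)=8, fibonacci(7)=13, fibonacci(8)=21, fibonacci(9)=34, fibonacci(10)=55, fibonacci(11)=89
= 89


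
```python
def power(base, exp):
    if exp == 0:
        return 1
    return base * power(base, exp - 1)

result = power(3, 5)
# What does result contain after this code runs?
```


power(3, 5)
= 3 * power(3, 4)
= 3 * 3 * power(3, 3)
= 3 * 3 * 3 * power(3, 2)
= 3 * 3 * 3 * 3 * power(3, 1)
= 3 * 3 * 3 * 3 * 3 * power(3, 0)
= 3 * 3 * 3 * 3 * 3 * 1
= 243


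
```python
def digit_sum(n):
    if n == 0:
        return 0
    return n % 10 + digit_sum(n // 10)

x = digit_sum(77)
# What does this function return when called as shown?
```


digit_sum(77)
= 7 + digit_sum(7)
= 7 + 7 + digit_sum(0)
= 7 + 7 + 0
= 14


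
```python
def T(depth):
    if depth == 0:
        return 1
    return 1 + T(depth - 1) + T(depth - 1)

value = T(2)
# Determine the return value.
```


T(2)
= 1 + T(1) + T(1)
= 1 + 2 * T(1)
T(k) = 2^(k+1) - 1
T(0) = 1
T(1) = 3
T(2) = 7
T(2) = 2^3 - 1 = 7


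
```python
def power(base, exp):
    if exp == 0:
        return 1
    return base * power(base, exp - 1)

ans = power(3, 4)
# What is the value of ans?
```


power(3, 4)
= 3 * power(3, 3)
= 3 * 3 * power(3, 2)
= 3 * 3 * 3 * power(3, 1)
= 3 * 3 * 3 * 3 * power(3, 0)
= 3 * 3 * 3 * 3 * 1
= 81


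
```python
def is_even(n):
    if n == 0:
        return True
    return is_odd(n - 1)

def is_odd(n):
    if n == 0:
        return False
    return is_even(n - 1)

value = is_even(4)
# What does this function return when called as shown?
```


is_even(4)
= is_odd(3)
= is_even(2)
= is_odd(1)
= is_even(0)
n == 0: return True
= True


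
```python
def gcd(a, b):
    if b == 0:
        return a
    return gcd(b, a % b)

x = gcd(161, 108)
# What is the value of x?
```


gcd(161, 108)
= gcd(108, 161 % 108) = gcd(108, 53)
= gcd(53, 108 % 53) = gcd(53, 2)
= gcd(2, 53 % 2) = gcd(2, 1)
= gcd(1, 2 % 1) = gcd(1, 0)
b == 0, return a = 1


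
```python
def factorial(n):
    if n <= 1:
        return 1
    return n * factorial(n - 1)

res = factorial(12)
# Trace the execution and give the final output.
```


factorial(12)
= 12 * factorial(11)
= 12 * 11 * factorial(10)
= 12 * 11 * 10 * factorial(9)
= 12 * 11 * 10 * 9 * factorial(8)
= 12 * 11 * 10 * 9 * 8 * factorial(7)
= 12 * 11 * 10 * 9 * 8 * 7 * factorial(6)
= 12 * 11 * 10 * 9 * 8 * 7 * 6 * factorial(5)
= 12 * 11 * 10 * 9 * 8 * 7 * 6 * 5 * factorial(4)
= 12 * 11 * 10 * 9 * 8 * 7 * 6 * 5 * 4 * factorial(3)
= 12 * 11 * 10 * 9 * 8 * 7 * 6 * 5 * 4 * 3 * factorial(2)
= 12 * 11 * 10 * 9 * 8 * 7 * 6 * 5 * 4 * 3 * 2 * factorial(1)
= 12 * 11 * 10 * 9 * 8 * 7 * 6 * 5 * 4 * 3 * 2 * 1
= 479001600


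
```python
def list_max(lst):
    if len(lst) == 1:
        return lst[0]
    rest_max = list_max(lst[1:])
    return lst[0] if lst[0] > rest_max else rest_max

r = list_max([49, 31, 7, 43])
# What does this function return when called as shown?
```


list_max([49, 31, 7, 43])
= compare 49 with list_max([31, 7, 43])
= compare 31 with list_max([7, 43])
= compare 7 with list_max([43])
Base: list_max([43]) = 43
compare 7 with 43: max = 43
compare 31 with 43: max = 43
compare 49 with 43: max = 49
= 49


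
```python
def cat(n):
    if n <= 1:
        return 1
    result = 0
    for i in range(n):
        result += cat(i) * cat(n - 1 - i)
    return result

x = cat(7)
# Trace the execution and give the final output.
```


cat(7)
= sum of cat(i) * cat(7-1-i) for i in 0..6
First compute sub-values bottom-up:
  cat(0) = 1, cat(1) = 1
  cat(2) = 1*1 + 1*1 = 2
  cat(3) = 1*2 + 1*1 + 2*1 = 5
  cat(4) = 1*5 + 1*2 + 2*1 + 5*1 = 14
  cat(5) = 1*14 + 1*5 + 2*2 + 5*1 + 14*1 = 42
  cat(6) = 1*42 + 1*14 + 2*5 + 5*2 + 14*1 + 42*1 = 132
Now cat(7):
  cat(0)*cat(6) = 1*132 = 132
  cat(1)*cat(5) = 1*42 = 42
  cat(2)*cat(4) = 2*14 = 28
  cat(3)*cat(3) = 5*5 = 25
  cat(4)*cat(2) = 14*2 = 28
  cat(5)*cat(1) = 42*1 = 42
  cat(6)*cat(0) = 132*1 = 132
= 132 + 42 + 28 + 25 + 28 + 42 + 132
= 429


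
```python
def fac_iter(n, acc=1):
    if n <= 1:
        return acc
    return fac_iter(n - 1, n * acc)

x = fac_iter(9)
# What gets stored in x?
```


fac_iter(9, 1)
= fac_iter(8, 9 * 1) = fac_iter(8, 9)
= fac_iter(7, 8 * 9) = fac_iter(7, 72)
= fac_iter(6, 7 * 72) = fac_iter(6, 504)
= fac_iter(5, 6 * 504) = fac_iter(5, 3024)
= fac_iter(4, 5 * 3024) = fac_iter(4, 15120)
= fac_iter(3, 4 * 15120) = fac_iter(3, 60480)
= fac_iter(2, 3 * 60480) = fac_iter(2, 181440)
= fac_iter(1, 2 * 181440) = fac_iter(1, 362880)
n <= 1, return acc = 362880


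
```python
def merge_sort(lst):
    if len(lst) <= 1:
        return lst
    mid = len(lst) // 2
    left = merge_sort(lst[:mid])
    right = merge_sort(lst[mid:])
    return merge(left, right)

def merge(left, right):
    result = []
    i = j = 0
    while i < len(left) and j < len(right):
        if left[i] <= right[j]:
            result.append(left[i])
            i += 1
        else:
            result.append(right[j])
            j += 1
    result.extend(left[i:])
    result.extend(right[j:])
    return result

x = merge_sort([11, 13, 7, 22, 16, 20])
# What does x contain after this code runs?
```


merge_sort([11, 13, 7, 22, 16, 20])
Split into [11, 13, 7] and [22, 16, 20]
Left sorted: [7, 11, 13]
Right sorted: [16, 20, 22]
Merge [7, 11, 13] and [16, 20, 22]
= [7, 11, 13, 16, 20, 22]


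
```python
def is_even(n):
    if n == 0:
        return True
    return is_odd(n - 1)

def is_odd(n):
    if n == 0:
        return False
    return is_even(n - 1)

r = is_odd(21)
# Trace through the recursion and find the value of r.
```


is_odd(21)
= is_even(20)
= is_odd(19)
= is_even(18)
= is_odd(17)
= is_even(16)
= is_odd(15)
= is_even(14)
= is_odd(13)
= is_even(12)
= is_odd(11)
= is_even(10)
= is_odd(9)
= is_even(8)
= is_odd(7)
= is_even(6)
= is_odd(5)
= is_even(4)
= is_odd(3)
= is_even(2)
= is_odd(1)
= is_even(0)
n == 0: return True
= True


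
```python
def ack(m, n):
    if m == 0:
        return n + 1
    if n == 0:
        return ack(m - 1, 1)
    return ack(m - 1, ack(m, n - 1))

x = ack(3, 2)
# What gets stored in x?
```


ack(3, 2)
= ack(2, ack(3, 1))
First compute ack(3, 1) = 13
= ack(2, 13)
= 29


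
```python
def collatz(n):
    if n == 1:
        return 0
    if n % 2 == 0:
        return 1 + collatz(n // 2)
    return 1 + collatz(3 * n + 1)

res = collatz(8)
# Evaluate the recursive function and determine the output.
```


collatz(8)
8 is even -> collatz(4)
4 is even -> collatz(2)
2 is even -> collatz(1)
Reached 1 after 3 steps
= 3


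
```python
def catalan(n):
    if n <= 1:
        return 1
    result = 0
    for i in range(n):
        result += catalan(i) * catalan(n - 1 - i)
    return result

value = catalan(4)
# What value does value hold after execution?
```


catalan(4)
= sum of catalan(i) * catalan(4-1-i) for i in 0..3
First compute sub-values bottom-up:
  catalan(0) = 1, catalan(1) = 1
  catalan(2) = 1*1 + 1*1 = 2
  catalan(3) = 1*2 + 1*1 + 2*1 = 5
Now catalan(4):
  catalan(0)*catalan(3) = 1*5 = 5
  catalan(1)*catalan(2) = 1*2 = 2
  catalan(2)*catalan(1) = 2*1 = 2
  catalan(3)*catalan(0) = 5*1 = 5
= 5 + 2 + 2 + 5
= 14


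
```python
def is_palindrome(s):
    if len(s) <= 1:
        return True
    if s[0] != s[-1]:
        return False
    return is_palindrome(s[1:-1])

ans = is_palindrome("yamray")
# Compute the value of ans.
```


is_palindrome("yamray")
"yamray": s[0]='y' == s[-1]='y' -> is_palindrome("amra")
"amra": s[0]='a' == s[-1]='a' -> is_palindrome("mr")
"mr": s[0]='m' != s[-1]='r' -> False
= False


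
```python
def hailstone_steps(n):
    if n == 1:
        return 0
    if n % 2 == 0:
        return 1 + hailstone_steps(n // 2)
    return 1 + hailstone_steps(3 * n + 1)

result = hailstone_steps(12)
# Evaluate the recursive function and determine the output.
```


hailstone_steps(12)
12 is even -> hailstone_steps(6)
6 is even -> hailstone_steps(3)
3 is odd -> 3*3+1 = 10 -> hailstone_steps(10)
10 is even -> hailstone_steps(5)
5 is odd -> 3*5+1 = 16 -> hailstone_steps(16)
16 is even -> hailstone_steps(8)
8 is even -> hailstone_steps(4)
4 is even -> hailstone_steps(2)
2 is even -> hailstone_steps(1)
Reached 1 after 9 steps
= 9


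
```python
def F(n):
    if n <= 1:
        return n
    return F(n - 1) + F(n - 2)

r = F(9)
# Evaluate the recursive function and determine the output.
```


F(9)
= F(8) + F(7)
= (F(7) + F(6)) + F(7)
Computing bottom-up: F(0)=0, F(1)=1, F(2)=1, F(3)=2, F(4)=3, F(5)=5, F(6)=8, F(7)=13, F(8)=21, F(9)=34
= 34


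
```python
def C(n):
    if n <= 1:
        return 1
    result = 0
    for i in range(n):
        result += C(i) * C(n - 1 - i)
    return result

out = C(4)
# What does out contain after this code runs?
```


C(4)
= sum of C(i) * C(4-1-i) for i in 0..3
First compute sub-values bottom-up:
  C(0) = 1, C(1) = 1
  C(2) = 1*1 + 1*1 = 2
  C(3) = 1*2 + 1*1 + 2*1 = 5
Now C(4):
  C(0)*C(3) = 1*5 = 5
  C(1)*C(2) = 1*2 = 2
  C(2)*C(1) = 2*1 = 2
  C(3)*C(0) = 5*1 = 5
= 5 + 2 + 2 + 5
= 14


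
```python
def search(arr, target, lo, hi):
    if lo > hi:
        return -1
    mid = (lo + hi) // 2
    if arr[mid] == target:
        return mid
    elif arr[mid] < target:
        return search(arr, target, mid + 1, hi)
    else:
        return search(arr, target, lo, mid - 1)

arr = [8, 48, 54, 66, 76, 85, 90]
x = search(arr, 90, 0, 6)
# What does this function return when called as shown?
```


search(arr, 90, 0, 6)
lo=0, hi=6, mid=3, arr[mid]=66
66 < 90, search right half
lo=4, hi=6, mid=5, arr[mid]=85
85 < 90, search right half
lo=6, hi=6, mid=6, arr[mid]=90
arr[6] == 90, found at index 6
= 6


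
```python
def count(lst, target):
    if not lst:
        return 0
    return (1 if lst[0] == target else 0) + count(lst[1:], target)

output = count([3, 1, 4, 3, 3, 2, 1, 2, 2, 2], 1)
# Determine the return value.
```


count([3, 1, 4, 3, 3, 2, 1, 2, 2, 2], 1)
lst[0]=3 != 1: 0 + count([1, 4, 3, 3, 2, 1, 2, 2, 2], 1)
lst[0]=1 == 1: 1 + count([4, 3, 3, 2, 1, 2, 2, 2], 1)
lst[0]=4 != 1: 0 + count([3, 3, 2, 1, 2, 2, 2], 1)
lst[0]=3 != 1: 0 + count([3, 2, 1, 2, 2, 2], 1)
lst[0]=3 != 1: 0 + count([2, 1, 2, 2, 2], 1)
lst[0]=2 != 1: 0 + count([1, 2, 2, 2], 1)
lst[0]=1 == 1: 1 + count([2, 2, 2], 1)
lst[0]=2 != 1: 0 + count([2, 2], 1)
lst[0]=2 != 1: 0 + count([2], 1)
lst[0]=2 != 1: 0 + count([], 1)
= 2


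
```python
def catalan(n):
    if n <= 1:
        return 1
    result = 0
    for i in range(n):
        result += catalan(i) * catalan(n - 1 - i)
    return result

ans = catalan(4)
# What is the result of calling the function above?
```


catalan(4)
= sum of catalan(i) * catalan(4-1-i) for i in 0..3
First compute sub-values bottom-up:
  catalan(0) = 1, catalan(1) = 1
  catalan(2) = 1*1 + 1*1 = 2
  catalan(3) = 1*2 + 1*1 + 2*1 = 5
Now catalan(4):
  catalan(0)*catalan(3) = 1*5 = 5
  catalan(1)*catalan(2) = 1*2 = 2
  catalan(2)*catalan(1) = 2*1 = 2
  catalan(3)*catalan(0) = 5*1 = 5
= 5 + 2 + 2 + 5
= 14


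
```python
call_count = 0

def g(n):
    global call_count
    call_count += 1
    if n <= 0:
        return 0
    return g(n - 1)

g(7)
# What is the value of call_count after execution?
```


g(7) calls g(6) calls ... calls g(0)
Total calls: 7 + 1 (for base case) = 8


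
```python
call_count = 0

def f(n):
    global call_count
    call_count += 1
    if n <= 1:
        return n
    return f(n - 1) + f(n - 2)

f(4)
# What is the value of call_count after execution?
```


f(4) calls f(3) and f(2); each non-base call branches into two more.
Let C(k) = total number of calls made by f(k), including the call to f(k) itself.
Base cases: C(0) = 1, C(1) = 1
Recurrence: C(k) = 1 + C(k-1) + C(k-2)
  C(2) = 1 + C(1) + C(0) = 1 + 1 + 1 = 3
  C(3) = 1 + C(2) + C(1) = 1 + 3 + 1 = 5
  C(4) = 1 + C(3) + C(2) = 1 + 5 + 3 = 9
Total calls = C(4) = 9


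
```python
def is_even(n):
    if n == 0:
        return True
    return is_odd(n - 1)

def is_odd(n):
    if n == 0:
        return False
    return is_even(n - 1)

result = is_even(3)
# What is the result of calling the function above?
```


is_even(3)
= is_odd(2)
= is_even(1)
= is_odd(0)
n == 0: return False
= False


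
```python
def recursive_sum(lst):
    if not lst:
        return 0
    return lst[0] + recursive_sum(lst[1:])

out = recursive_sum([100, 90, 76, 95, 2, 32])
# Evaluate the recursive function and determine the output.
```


recursive_sum([100, 90, 76, 95, 2, 32])
= 100 + recursive_sum([90, 76, 95, 2, 32])
= 100 + 90 + recursive_sum([76, 95, 2, 32])
= 100 + 90 + 76 + recursive_sum([95, 2, 32])
= 100 + 90 + 76 + 95 + recursive_sum([2, 32])
= 100 + 90 + 76 + 95 + 2 + recursive_sum([32])
= 100 + 90 + 76 + 95 + 2 + 32 + recursive_sum([])
= 100 + 90 + 76 + 95 + 2 + 32 + 0
= 395


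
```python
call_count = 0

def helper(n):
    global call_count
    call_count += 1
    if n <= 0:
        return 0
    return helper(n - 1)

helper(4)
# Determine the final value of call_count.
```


helper(4) calls helper(3) calls ... calls helper(0)
Total calls: 4 + 1 (for base case) = 5


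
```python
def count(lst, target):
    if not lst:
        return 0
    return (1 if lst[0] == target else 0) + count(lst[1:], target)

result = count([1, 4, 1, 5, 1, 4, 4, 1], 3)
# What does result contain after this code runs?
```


count([1, 4, 1, 5, 1, 4, 4, 1], 3)
lst[0]=1 != 3: 0 + count([4, 1, 5, 1, 4, 4, 1], 3)
lst[0]=4 != 3: 0 + count([1, 5, 1, 4, 4, 1], 3)
lst[0]=1 != 3: 0 + count([5, 1, 4, 4, 1], 3)
lst[0]=5 != 3: 0 + count([1, 4, 4, 1], 3)
lst[0]=1 != 3: 0 + count([4, 4, 1], 3)
lst[0]=4 != 3: 0 + count([4, 1], 3)
lst[0]=4 != 3: 0 + count([1], 3)
lst[0]=1 != 3: 0 + count([], 3)
= 0


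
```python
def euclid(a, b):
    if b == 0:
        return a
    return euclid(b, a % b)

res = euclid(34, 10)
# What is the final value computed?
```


euclid(34, 10)
= euclid(10, 34 % 10) = euclid(10, 4)
= euclid(4, 10 % 4) = euclid(4, 2)
= euclid(2, 4 % 2) = euclid(2, 0)
b == 0, return a = 2


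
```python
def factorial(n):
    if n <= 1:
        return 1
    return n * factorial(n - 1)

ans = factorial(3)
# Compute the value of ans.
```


factorial(3)
= 3 * factorial(2)
= 3 * 2 * factorial(1)
= 3 * 2 * 1
= 6


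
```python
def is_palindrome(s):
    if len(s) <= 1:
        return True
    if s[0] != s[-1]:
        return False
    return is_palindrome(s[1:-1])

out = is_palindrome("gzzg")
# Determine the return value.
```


is_palindrome("gzzg")
"gzzg": s[0]='g' == s[-1]='g' -> is_palindrome("zz")
"zz": s[0]='z' == s[-1]='z' -> is_palindrome("")
"": len <= 1 -> True
= True


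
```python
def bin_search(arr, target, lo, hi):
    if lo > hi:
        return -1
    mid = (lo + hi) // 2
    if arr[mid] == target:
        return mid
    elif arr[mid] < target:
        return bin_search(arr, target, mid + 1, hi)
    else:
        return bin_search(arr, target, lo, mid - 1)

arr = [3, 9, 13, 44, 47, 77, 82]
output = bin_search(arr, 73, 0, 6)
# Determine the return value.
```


bin_search(arr, 73, 0, 6)
lo=0, hi=6, mid=3, arr[mid]=44
44 < 73, search right half
lo=4, hi=6, mid=5, arr[mid]=77
77 > 73, search left half
lo=4, hi=4, mid=4, arr[mid]=47
47 < 73, search right half
lo > hi, target not found, return -1
= -1


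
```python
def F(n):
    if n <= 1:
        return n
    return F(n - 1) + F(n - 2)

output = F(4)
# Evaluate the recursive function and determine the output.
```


F(4)
= F(3) + F(2)
= (F(2) + F(1)) + F(2)
Computing bottom-up: F(0)=0, F(1)=1, F(2)=1, F(3)=2, F(4)=3
= 3


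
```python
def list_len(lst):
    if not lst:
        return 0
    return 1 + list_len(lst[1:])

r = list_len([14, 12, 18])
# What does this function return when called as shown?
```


list_len([14, 12, 18])
= 1 + list_len([12, 18])
= 1 + 1 + list_len([18])
= 1 + 1 + 1 + list_len([])
= 1 + 1 + 1 + 0
= 3


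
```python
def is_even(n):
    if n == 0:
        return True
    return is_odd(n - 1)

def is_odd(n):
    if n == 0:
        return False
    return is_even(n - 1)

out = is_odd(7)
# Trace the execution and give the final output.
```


is_odd(7)
= is_even(6)
= is_odd(5)
= is_even(4)
= is_odd(3)
= is_even(2)
= is_odd(1)
= is_even(0)
n == 0: return True
= True


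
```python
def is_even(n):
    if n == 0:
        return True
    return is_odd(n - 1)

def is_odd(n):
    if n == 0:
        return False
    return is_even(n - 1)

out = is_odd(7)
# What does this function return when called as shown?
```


is_odd(7)
= is_even(6)
= is_odd(5)
= is_even(4)
= is_odd(3)
= is_even(2)
= is_odd(1)
= is_even(0)
n == 0: return True
= True


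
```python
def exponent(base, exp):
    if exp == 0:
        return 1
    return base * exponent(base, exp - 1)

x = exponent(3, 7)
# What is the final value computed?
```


exponent(3, 7)
= 3 * exponent(3, 6)
= 3 * 3 * exponent(3, 5)
= 3 * 3 * 3 * exponent(3, 4)
= 3 * 3 * 3 * 3 * exponent(3, 3)
= 3 * 3 * 3 * 3 * 3 * exponent(3, 2)
= 3 * 3 * 3 * 3 * 3 * 3 * exponent(3, 1)
= 3 * 3 * 3 * 3 * 3 * 3 * 3 * exponent(3, 0)
= 3 * 3 * 3 * 3 * 3 * 3 * 3 * 1
= 2187


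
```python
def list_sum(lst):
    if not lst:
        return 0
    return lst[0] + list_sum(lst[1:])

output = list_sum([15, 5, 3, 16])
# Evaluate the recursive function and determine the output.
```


list_sum([15, 5, 3, 16])
= 15 + list_sum([5, 3, 16])
= 15 + 5 + list_sum([3, 16])
= 15 + 5 + 3 + list_sum([16])
= 15 + 5 + 3 + 16 + list_sum([])
= 15 + 5 + 3 + 16 + 0
= 39


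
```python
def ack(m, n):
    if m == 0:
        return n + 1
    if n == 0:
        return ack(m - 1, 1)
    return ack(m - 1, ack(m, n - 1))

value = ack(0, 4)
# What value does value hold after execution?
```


ack(0, 4)
m == 0: return 4 + 1 = 5
= 5


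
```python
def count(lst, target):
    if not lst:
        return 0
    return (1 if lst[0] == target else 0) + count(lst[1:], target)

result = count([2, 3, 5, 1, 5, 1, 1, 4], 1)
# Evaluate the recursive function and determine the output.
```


count([2, 3, 5, 1, 5, 1, 1, 4], 1)
lst[0]=2 != 1: 0 + count([3, 5, 1, 5, 1, 1, 4], 1)
lst[0]=3 != 1: 0 + count([5, 1, 5, 1, 1, 4], 1)
lst[0]=5 != 1: 0 + count([1, 5, 1, 1, 4], 1)
lst[0]=1 == 1: 1 + count([5, 1, 1, 4], 1)
lst[0]=5 != 1: 0 + count([1, 1, 4], 1)
lst[0]=1 == 1: 1 + count([1, 4], 1)
lst[0]=1 == 1: 1 + count([4], 1)
lst[0]=4 != 1: 0 + count([], 1)
= 3


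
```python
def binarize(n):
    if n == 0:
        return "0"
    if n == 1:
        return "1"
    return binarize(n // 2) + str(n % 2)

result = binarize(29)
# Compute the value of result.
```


binarize(29)
= binarize(14) + "1"
= binarize(7) + "0" + "1"
= binarize(3) + "1" + "0" + "1"
= binarize(1) + "1" + "1" + "0" + "1"
= "1" + "1" + "1" + "0" + "1"
= "11101"
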